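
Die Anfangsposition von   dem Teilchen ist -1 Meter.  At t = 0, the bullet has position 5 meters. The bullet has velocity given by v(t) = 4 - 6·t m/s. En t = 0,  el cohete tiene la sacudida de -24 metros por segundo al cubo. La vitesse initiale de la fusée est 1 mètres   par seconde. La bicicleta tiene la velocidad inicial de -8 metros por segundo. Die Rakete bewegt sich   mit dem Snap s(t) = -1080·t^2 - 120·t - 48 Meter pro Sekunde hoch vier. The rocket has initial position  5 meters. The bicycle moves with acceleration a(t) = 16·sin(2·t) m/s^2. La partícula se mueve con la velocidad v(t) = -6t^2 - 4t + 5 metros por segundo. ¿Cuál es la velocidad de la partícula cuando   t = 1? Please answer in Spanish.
De la ecuación de la velocidad v(t) = -6·t^2 - 4·t + 5, sustituimos t = 1 para obtener v = -5.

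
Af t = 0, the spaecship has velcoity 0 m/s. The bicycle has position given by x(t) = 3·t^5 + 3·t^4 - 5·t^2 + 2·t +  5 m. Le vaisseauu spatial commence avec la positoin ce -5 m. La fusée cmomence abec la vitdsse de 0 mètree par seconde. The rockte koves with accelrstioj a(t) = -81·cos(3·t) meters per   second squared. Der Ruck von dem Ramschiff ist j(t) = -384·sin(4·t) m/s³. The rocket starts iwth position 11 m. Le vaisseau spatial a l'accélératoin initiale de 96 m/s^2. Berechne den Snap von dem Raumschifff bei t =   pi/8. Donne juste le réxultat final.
Bei t = pi/8, s = 0.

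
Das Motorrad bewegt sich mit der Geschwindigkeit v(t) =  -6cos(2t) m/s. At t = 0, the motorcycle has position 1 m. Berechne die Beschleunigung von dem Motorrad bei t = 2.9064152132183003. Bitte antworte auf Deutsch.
Ausgehend von der Geschwindigkeit v(t) = -6·cos(2·t), nehmen wir 1 Ableitung. Durch Ableiten von der Geschwindigkeit erhalten wir die Beschleunigung: a(t) = 12·sin(2·t). Mit a(t) = 12·sin(2·t) und Einsetzen von t = 2.9064152132183003, finden wir a = -5.43843188724765.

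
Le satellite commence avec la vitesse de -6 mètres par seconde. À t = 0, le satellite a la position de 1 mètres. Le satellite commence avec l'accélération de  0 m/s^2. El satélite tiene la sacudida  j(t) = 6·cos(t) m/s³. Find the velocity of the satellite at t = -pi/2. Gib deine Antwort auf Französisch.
Nous devons intégrer notre équation du jerk j(t) = 6·cos(t) 2 fois. En intégrant le jerk et en utilisant la condition initiale a(0) = 0, nous obtenons a(t) = 6·sin(t). En prenant ∫a(t)dt et en appliquant v(0) = -6, nous trouvons v(t) = -6·cos(t). De l'équation de la vitesse v(t) = -6·cos(t), nous substituons t = -pi/2 pour obtenir v = 0.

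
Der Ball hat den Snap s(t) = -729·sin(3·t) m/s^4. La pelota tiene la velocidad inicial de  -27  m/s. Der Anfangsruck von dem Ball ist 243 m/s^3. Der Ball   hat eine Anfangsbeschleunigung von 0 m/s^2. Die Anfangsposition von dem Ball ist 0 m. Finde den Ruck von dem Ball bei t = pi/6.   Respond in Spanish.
Partiendo del snap s(t) = -729·sin(3·t), tomamos 1 antiderivada. La antiderivada del snap es la sacudida. Usando j(0) = 243, obtenemos j(t) = 243·cos(3·t). De la ecuación de la sacudida j(t) = 243·cos(3·t), sustituimos t = pi/6 para obtener j = 0.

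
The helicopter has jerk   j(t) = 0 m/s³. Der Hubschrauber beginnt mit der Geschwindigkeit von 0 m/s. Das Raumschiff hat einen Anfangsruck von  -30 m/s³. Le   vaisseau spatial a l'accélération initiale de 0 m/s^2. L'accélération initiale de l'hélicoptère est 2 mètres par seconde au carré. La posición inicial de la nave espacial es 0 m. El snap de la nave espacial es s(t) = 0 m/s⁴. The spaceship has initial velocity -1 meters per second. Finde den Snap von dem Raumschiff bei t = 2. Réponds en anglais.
Using s(t) = 0 and substituting t = 2, we find s = 0.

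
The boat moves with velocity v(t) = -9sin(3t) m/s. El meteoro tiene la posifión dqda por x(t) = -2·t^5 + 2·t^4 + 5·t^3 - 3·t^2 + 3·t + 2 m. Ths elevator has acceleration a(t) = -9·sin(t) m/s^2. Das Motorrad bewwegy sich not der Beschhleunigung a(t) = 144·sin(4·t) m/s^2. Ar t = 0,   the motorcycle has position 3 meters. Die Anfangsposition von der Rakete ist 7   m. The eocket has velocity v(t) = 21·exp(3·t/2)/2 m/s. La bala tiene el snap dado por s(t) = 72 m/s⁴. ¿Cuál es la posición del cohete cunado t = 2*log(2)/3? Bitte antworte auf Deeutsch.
Ausgehend von der Geschwindigkeit v(t) = 21·exp(3·t/2)/2, nehmen wir 1 Stammfunktion. Mit ∫v(t)dt und Anwendung von x(0) = 7, finden wir x(t) = 7·exp(3·t/2). Aus der Gleichung für die Position x(t) = 7·exp(3·t/2), setzen wir t = 2*log(2)/3 ein und erhalten x = 14.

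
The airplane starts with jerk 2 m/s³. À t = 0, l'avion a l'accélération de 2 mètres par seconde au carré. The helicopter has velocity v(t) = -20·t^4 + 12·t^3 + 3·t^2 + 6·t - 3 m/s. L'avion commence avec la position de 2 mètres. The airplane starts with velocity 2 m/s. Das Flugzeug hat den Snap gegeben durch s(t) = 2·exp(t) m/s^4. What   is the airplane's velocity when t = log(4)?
We must find the integral of our snap equation s(t) = 2·exp(t) 3 times. The integral of snap is jerk. Using j(0) = 2, we get j(t) = 2·exp(t). Taking ∫j(t)dt and applying a(0) = 2, we find a(t) = 2·exp(t). Finding the antiderivative of a(t) and using v(0) = 2: v(t) = 2·exp(t). We have velocity v(t) = 2·exp(t). Substituting t = log(4): v(log(4)) = 8.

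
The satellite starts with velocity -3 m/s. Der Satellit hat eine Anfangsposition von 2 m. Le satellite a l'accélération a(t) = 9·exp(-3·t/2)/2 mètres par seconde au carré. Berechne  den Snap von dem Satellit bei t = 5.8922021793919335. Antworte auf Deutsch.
Ausgehend von der Beschleunigung a(t) = 9·exp(-3·t/2)/2, nehmen wir 2 Ableitungen. Die Ableitung von der Beschleunigung ergibt den Ruck: j(t) = -27·exp(-3·t/2)/4. Die Ableitung von dem Ruck ergibt den Snap: s(t) = 81·exp(-3·t/2)/8. Aus der Gleichung für den Snap s(t) = 81·exp(-3·t/2)/8, setzen wir t = 5.8922021793919335 ein und erhalten s = 0.00146882039002717.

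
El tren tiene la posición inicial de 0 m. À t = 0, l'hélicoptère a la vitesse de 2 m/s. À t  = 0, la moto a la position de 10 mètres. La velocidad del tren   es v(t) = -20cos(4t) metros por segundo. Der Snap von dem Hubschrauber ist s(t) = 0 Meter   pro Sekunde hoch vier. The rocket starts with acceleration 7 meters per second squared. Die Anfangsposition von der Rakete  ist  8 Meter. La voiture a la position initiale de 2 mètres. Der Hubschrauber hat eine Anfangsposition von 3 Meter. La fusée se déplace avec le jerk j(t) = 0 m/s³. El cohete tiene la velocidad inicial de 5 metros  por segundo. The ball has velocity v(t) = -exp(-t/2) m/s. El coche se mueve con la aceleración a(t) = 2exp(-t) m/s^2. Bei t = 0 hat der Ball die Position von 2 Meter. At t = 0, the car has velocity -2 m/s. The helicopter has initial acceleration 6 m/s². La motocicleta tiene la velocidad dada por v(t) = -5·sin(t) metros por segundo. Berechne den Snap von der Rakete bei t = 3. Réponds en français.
En partant du jerk j(t) = 0, nous prenons 1 dérivée. La dérivée du jerk donne le snap: s(t) = 0. Nous avons le snap s(t) = 0. En substituant t = 3: s(3) = 0.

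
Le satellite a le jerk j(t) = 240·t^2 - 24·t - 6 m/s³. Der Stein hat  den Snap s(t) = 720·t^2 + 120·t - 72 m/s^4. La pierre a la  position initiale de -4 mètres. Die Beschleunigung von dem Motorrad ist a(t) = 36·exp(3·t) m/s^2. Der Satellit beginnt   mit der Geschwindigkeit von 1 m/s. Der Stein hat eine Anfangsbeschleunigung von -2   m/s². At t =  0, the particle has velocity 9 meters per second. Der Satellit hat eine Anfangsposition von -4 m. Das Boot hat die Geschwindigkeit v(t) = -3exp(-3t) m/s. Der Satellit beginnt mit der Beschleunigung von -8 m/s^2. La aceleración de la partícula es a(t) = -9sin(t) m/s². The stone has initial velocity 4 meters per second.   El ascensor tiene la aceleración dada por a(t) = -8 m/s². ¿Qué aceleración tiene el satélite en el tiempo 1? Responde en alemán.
Ausgehend von dem Ruck j(t) = 240·t^2 - 24·t - 6, nehmen wir 1 Stammfunktion. Mit ∫j(t)dt und Anwendung von a(0) = -8, finden wir a(t) = 80·t^3 - 12·t^2 - 6·t - 8. Aus der Gleichung für die Beschleunigung a(t) = 80·t^3 - 12·t^2 - 6·t - 8, setzen wir t = 1 ein und erhalten a = 54.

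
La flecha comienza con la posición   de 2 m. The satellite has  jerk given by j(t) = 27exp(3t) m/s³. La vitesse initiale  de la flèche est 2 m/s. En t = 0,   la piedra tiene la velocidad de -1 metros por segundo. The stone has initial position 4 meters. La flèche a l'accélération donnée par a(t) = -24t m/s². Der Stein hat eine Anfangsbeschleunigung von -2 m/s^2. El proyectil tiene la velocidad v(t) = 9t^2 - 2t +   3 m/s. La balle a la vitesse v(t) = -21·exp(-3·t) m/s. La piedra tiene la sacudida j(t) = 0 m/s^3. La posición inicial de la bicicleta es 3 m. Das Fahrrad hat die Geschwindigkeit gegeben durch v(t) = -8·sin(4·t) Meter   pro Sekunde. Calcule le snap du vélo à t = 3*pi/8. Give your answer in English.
To solve this, we need to take 3 derivatives of our velocity equation v(t) = -8·sin(4·t). Taking d/dt of v(t), we find a(t) = -32·cos(4·t). The derivative of acceleration gives jerk: j(t) = 128·sin(4·t). The derivative of jerk gives snap: s(t) = 512·cos(4·t). We have snap s(t) = 512·cos(4·t). Substituting t = 3*pi/8: s(3*pi/8) = 0.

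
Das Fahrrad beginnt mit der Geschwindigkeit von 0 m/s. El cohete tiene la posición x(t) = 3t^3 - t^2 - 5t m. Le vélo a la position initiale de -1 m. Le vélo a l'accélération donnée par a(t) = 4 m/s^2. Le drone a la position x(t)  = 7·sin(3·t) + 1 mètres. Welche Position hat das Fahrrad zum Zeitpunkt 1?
Wir müssen unsere Gleichung für die Beschleunigung a(t) = 4 2-mal integrieren. Mit ∫a(t)dt und Anwendung von v(0) = 0, finden wir v(t) = 4·t. Durch Integration von der Geschwindigkeit und Verwendung der Anfangsbedingung x(0) = -1, erhalten wir x(t) = 2·t^2 - 1. Aus der Gleichung für die Position x(t) = 2·t^2 - 1, setzen wir t = 1 ein und erhalten x = 1.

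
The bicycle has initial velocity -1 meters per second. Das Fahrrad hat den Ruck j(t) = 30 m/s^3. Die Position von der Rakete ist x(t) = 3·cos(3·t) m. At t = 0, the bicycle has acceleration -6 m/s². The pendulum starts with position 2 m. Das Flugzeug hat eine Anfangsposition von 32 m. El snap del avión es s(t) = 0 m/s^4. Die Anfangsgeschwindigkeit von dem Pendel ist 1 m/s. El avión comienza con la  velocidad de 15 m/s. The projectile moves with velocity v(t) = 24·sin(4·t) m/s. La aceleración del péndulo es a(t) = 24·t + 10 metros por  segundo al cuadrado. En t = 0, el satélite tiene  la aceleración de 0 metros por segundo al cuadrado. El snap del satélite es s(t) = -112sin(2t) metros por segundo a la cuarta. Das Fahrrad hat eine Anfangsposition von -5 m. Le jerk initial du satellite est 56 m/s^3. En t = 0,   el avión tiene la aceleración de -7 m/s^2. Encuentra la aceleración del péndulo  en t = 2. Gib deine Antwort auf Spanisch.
Usando a(t) = 24·t + 10 y sustituyendo t = 2, encontramos a = 58.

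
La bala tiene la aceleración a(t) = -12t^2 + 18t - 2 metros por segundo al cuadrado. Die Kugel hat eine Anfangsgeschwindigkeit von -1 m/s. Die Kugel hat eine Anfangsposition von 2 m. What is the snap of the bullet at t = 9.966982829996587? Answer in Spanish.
Para resolver esto, necesitamos tomar 2 derivadas de nuestra ecuación de la aceleración a(t) = -12·t^2 + 18·t - 2. Tomando d/dt de a(t), encontramos j(t) = 18 - 24·t. La derivada de la sacudida da el snap: s(t) = -24. Usando s(t) = -24 y sustituyendo t = 9.966982829996587, encontramos s = -24.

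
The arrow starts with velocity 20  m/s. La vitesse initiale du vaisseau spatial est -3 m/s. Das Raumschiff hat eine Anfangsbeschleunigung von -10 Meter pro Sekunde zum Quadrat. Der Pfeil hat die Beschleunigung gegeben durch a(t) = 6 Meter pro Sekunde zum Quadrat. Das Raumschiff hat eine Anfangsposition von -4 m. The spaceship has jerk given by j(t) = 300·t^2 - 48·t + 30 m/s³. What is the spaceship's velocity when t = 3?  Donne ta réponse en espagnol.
Para resolver esto, necesitamos tomar 2 integrales de nuestra ecuación de la sacudida j(t) = 300·t^2 - 48·t + 30. La integral de la sacudida es la aceleración. Usando a(0) = -10, obtenemos a(t) = 100·t^3 - 24·t^2 + 30·t - 10. Integrando la aceleración y usando la condición inicial v(0) = -3, obtenemos v(t) = 25·t^4 - 8·t^3 + 15·t^2 - 10·t - 3. Usando v(t) = 25·t^4 - 8·t^3 + 15·t^2 - 10·t - 3 y sustituyendo t = 3, encontramos v = 1911.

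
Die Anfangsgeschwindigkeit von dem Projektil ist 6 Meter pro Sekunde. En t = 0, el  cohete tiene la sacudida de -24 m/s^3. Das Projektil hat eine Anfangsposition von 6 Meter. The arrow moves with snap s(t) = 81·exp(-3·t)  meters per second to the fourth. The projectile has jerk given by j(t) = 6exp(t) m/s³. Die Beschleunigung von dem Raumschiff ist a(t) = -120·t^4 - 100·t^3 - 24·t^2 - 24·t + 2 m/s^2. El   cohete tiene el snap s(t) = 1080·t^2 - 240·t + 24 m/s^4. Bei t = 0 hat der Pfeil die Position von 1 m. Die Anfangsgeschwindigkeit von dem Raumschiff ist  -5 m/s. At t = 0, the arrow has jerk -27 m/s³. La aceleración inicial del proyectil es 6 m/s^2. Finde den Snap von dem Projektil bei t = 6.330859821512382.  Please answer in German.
Ausgehend von dem Ruck j(t) = 6·exp(t), nehmen wir 1 Ableitung. Durch Ableiten von dem Ruck erhalten wir den Snap: s(t) = 6·exp(t). Aus der Gleichung für den Snap s(t) = 6·exp(t), setzen wir t = 6.330859821512382 ein und erhalten s = 3369.83577511947.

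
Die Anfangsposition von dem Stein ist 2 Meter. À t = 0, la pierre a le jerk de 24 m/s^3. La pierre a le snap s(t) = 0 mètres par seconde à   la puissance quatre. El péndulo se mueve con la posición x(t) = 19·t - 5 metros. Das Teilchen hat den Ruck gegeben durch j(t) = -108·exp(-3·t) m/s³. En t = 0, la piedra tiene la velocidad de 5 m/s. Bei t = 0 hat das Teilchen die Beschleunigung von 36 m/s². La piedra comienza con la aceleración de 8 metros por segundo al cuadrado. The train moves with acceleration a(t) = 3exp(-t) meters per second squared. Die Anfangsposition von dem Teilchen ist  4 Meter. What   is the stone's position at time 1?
To find the answer, we compute 4 integrals of s(t) = 0. The antiderivative of snap is jerk. Using j(0) = 24, we get j(t) = 24. Integrating jerk and using the initial condition a(0) = 8, we get a(t) = 24·t + 8. Integrating acceleration and using the initial condition v(0) = 5, we get v(t) = 12·t^2 + 8·t + 5. The antiderivative of velocity, with x(0) = 2, gives position: x(t) = 4·t^3 + 4·t^2 + 5·t + 2. We have position x(t) = 4·t^3 + 4·t^2 + 5·t + 2. Substituting t = 1: x(1) = 15.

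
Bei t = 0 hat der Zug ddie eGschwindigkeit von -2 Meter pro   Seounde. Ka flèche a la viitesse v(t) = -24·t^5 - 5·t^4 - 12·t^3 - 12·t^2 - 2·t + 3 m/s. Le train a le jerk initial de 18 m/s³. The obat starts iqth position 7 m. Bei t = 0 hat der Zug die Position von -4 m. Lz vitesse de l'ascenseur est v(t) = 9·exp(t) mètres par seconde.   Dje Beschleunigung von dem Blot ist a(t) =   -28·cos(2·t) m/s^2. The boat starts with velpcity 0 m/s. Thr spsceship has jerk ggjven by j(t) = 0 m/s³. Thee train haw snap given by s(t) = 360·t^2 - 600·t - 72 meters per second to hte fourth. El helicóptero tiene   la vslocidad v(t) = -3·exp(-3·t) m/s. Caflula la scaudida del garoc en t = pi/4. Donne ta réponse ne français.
Nous devons dériver notre équation de l'accélération a(t) = -28·cos(2·t) 1 fois. En dérivant l'accélération, nous obtenons le jerk: j(t) = 56·sin(2·t). De l'équation du jerk j(t) = 56·sin(2·t), nous substituons t = pi/4 pour obtenir j = 56.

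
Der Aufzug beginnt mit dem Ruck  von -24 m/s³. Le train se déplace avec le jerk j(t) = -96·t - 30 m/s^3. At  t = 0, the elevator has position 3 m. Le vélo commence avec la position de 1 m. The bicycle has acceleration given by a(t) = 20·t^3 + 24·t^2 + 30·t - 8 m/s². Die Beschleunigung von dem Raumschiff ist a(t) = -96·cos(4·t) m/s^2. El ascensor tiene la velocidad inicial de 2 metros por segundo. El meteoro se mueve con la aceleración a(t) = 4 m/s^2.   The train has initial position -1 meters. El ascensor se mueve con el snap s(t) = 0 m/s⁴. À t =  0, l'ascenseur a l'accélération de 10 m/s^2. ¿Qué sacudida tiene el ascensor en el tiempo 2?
Necesitamos integrar nuestra ecuación del snap s(t) = 0 1 vez. Tomando ∫s(t)dt y aplicando j(0) = -24, encontramos j(t) = -24. Tenemos la sacudida j(t) = -24. Sustituyendo t = 2: j(2) = -24.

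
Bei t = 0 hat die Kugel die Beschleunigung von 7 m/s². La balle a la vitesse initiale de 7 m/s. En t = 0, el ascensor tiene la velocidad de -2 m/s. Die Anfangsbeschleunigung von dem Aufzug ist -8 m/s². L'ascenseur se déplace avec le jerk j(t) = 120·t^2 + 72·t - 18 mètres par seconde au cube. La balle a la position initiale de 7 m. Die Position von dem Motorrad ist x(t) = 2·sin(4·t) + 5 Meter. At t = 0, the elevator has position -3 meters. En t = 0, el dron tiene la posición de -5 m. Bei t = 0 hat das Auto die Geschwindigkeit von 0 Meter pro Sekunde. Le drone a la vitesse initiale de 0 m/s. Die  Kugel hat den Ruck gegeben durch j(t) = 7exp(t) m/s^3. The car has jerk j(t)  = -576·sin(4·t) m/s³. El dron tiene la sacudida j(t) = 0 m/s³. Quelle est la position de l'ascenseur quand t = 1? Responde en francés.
Pour résoudre ceci, nous devons prendre 3 primitives de notre équation du jerk j(t) = 120·t^2 + 72·t - 18. La primitive du jerk est l'accélération. En utilisant a(0) = -8, nous obtenons a(t) = 40·t^3 + 36·t^2 - 18·t - 8. La primitive de l'accélération est la vitesse. En utilisant v(0) = -2, nous obtenons v(t) = 10·t^4 + 12·t^3 - 9·t^2 - 8·t - 2. En intégrant la vitesse et en utilisant la condition initiale x(0) = -3, nous obtenons x(t) = 2·t^5 + 3·t^4 - 3·t^3 - 4·t^2 - 2·t - 3. En utilisant x(t) = 2·t^5 + 3·t^4 - 3·t^3 - 4·t^2 - 2·t - 3 et en substituant t = 1, nous trouvons x = -7.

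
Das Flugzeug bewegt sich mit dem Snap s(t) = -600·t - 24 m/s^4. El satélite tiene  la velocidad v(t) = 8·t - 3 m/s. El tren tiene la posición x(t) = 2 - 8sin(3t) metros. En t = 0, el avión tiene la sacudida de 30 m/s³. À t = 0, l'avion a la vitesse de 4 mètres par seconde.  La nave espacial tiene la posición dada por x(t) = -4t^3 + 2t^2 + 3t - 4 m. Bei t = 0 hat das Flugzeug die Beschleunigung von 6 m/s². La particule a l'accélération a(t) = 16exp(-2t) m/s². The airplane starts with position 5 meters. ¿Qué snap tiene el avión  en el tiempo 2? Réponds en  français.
De l'équation du snap s(t) = -600·t - 24, nous substituons t = 2 pour obtenir s = -1224.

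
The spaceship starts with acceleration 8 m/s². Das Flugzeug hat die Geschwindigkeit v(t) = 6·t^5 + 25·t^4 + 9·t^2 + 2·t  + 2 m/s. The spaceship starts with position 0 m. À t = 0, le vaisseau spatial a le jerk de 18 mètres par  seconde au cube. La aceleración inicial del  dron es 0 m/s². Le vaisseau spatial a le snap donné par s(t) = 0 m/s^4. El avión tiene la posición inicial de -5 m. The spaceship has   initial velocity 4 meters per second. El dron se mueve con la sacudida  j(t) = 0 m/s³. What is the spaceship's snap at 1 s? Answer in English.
From the given snap equation s(t) = 0, we substitute t = 1 to get s = 0.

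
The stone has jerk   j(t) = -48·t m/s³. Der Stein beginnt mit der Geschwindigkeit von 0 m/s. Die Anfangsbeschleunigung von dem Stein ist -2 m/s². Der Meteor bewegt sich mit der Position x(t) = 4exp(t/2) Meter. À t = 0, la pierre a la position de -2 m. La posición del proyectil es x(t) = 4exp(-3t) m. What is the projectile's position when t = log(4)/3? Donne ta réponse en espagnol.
Tenemos la posición x(t) = 4·exp(-3·t). Sustituyendo t = log(4)/3: x(log(4)/3) = 1.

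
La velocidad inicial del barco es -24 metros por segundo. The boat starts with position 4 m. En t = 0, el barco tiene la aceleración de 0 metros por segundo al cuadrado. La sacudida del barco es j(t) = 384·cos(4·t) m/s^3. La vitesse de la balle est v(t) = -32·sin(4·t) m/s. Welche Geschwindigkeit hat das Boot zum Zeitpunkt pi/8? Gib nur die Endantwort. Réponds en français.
La vitesse à t = pi/8 est v = 0.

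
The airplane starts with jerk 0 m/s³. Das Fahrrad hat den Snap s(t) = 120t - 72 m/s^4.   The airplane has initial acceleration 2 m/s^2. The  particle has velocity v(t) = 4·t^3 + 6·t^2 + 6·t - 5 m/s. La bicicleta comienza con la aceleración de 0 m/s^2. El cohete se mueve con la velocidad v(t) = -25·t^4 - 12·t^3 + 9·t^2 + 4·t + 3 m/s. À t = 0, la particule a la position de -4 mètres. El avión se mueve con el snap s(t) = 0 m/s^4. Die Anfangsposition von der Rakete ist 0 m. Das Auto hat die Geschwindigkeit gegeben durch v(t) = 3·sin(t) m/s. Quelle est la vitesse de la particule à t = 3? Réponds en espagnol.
Usando v(t) = 4·t^3 + 6·t^2 + 6·t - 5 y sustituyendo t = 3, encontramos v = 175.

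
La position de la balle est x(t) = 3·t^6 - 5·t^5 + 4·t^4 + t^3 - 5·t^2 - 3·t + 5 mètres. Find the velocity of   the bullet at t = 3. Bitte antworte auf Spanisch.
Partiendo de la posición x(t) = 3·t^6 - 5·t^5 + 4·t^4 + t^3 - 5·t^2 - 3·t + 5, tomamos 1 derivada. La derivada de la posición da la velocidad: v(t) = 18·t^5 - 25·t^4 + 16·t^3 + 3·t^2 - 10·t - 3. De la ecuación de la velocidad v(t) = 18·t^5 - 25·t^4 + 16·t^3 + 3·t^2 - 10·t - 3, sustituimos t = 3 para obtener v = 2775.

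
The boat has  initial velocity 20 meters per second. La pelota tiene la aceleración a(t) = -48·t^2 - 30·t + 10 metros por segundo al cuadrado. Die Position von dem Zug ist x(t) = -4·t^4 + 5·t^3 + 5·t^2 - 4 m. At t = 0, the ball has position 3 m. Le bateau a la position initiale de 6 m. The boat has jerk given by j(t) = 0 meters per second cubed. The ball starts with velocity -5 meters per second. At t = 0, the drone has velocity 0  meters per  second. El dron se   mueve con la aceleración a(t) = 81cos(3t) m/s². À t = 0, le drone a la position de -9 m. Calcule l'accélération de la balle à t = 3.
De l'équation de l'accélération a(t) = -48·t^2 - 30·t + 10, nous substituons t = 3 pour obtenir a = -512.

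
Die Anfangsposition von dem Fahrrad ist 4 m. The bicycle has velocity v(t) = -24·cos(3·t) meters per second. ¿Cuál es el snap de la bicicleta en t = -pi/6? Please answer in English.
We must differentiate our velocity equation v(t) = -24·cos(3·t) 3 times. The derivative of velocity gives acceleration: a(t) = 72·sin(3·t). Differentiating acceleration, we get jerk: j(t) = 216·cos(3·t). Differentiating jerk, we get snap: s(t) = -648·sin(3·t). From the given snap equation s(t) = -648·sin(3·t), we substitute t = -pi/6 to get s = 648.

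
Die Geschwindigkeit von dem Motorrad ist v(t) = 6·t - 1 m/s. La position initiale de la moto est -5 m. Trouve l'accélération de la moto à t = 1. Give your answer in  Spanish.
Partiendo de la velocidad v(t) = 6·t - 1, tomamos 1 derivada. Tomando d/dt de v(t), encontramos a(t) = 6. Tenemos la aceleración a(t) = 6. Sustituyendo t = 1: a(1) = 6.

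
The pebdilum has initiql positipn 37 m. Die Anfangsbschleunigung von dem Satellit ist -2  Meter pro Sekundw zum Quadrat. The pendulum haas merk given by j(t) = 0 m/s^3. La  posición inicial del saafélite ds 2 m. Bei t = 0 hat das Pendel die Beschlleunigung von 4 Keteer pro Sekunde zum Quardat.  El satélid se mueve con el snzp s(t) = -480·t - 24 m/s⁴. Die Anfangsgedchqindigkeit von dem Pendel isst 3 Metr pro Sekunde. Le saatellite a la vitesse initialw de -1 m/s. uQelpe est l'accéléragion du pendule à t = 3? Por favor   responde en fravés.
Nous devons trouver l'intégrale de notre équation du jerk j(t) = 0 1 fois. L'intégrale du jerk est l'accélération. En utilisant a(0) = 4, nous obtenons a(t) = 4. Nous avons l'accélération a(t) = 4. En substituant t = 3: a(3) = 4.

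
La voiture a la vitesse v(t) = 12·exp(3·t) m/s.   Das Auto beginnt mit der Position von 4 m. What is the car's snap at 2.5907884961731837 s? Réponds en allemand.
Ausgehend von der Geschwindigkeit v(t) = 12·exp(3·t), nehmen wir 3 Ableitungen. Die Ableitung von der Geschwindigkeit ergibt die Beschleunigung: a(t) = 36·exp(3·t). Durch Ableiten von der Beschleunigung erhalten wir den Ruck: j(t) = 108·exp(3·t). Durch Ableiten von dem Ruck erhalten wir den Snap: s(t) = 324·exp(3·t). Aus der Gleichung für den Snap s(t) = 324·exp(3·t), setzen wir t = 2.5907884961731837 ein und erhalten s = 769202.085777177.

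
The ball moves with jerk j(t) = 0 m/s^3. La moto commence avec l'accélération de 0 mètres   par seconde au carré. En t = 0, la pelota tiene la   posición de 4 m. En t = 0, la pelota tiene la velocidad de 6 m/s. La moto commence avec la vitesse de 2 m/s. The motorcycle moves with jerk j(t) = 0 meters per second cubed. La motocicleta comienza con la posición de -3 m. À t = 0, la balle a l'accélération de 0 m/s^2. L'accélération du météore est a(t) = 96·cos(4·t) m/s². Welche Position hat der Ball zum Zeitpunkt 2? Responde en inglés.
Starting from jerk j(t) = 0, we take 3 integrals. The integral of jerk, with a(0) = 0, gives acceleration: a(t) = 0. Finding the antiderivative of a(t) and using v(0) = 6: v(t) = 6. Integrating velocity and using the initial condition x(0) = 4, we get x(t) = 6·t + 4. We have position x(t) = 6·t + 4. Substituting t = 2: x(2) = 16.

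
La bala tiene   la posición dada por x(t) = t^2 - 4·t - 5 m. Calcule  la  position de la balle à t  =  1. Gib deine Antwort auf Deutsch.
Aus der Gleichung für die Position x(t) = t^2 - 4·t - 5, setzen wir t = 1 ein und erhalten x = -8.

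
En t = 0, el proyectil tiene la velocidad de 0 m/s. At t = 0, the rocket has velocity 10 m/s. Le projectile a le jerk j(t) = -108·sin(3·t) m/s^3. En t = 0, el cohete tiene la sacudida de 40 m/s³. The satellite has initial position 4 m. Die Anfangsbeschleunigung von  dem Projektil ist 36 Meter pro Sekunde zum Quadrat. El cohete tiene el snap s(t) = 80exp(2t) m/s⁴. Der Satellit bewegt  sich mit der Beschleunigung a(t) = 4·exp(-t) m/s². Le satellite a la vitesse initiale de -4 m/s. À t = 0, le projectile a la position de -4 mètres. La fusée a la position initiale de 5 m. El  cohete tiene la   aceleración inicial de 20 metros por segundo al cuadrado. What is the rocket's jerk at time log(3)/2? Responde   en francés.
Nous devons trouver l'intégrale de notre équation du snap s(t) = 80·exp(2·t) 1 fois. En prenant ∫s(t)dt et en appliquant j(0) = 40, nous trouvons j(t) = 40·exp(2·t). En utilisant j(t) = 40·exp(2·t) et en substituant t = log(3)/2, nous trouvons j = 120.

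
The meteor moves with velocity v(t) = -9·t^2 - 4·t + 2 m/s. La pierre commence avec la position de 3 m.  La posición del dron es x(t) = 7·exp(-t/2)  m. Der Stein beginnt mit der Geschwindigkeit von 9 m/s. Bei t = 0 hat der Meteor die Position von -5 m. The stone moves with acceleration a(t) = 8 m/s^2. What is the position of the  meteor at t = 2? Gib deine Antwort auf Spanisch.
Partiendo de la velocidad v(t) = -9·t^2 - 4·t + 2, tomamos 1 integral. La integral de la velocidad, con x(0) = -5, da la posición: x(t) = -3·t^3 - 2·t^2 + 2·t - 5. Tenemos la posición x(t) = -3·t^3 - 2·t^2 + 2·t - 5. Sustituyendo t = 2: x(2) = -33.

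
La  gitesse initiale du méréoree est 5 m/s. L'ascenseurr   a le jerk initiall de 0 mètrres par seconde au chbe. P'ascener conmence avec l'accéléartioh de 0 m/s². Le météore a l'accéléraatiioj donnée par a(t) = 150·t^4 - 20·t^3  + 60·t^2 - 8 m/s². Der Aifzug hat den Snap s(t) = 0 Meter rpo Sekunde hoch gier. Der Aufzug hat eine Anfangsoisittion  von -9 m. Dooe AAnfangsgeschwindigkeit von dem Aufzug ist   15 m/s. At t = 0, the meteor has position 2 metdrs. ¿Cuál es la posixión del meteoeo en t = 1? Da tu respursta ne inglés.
To solve this, we need to take 2 antiderivatives of our acceleration equation a(t) = 150·t^4 - 20·t^3 + 60·t^2 - 8. The integral of acceleration is velocity. Using v(0) = 5, we get v(t) = 30·t^5 - 5·t^4 + 20·t^3 - 8·t + 5. Taking ∫v(t)dt and applying x(0) = 2, we find x(t) = 5·t^6 - t^5 + 5·t^4 - 4·t^2 + 5·t + 2. We have position x(t) = 5·t^6 - t^5 + 5·t^4 - 4·t^2 + 5·t + 2. Substituting t = 1: x(1) = 12.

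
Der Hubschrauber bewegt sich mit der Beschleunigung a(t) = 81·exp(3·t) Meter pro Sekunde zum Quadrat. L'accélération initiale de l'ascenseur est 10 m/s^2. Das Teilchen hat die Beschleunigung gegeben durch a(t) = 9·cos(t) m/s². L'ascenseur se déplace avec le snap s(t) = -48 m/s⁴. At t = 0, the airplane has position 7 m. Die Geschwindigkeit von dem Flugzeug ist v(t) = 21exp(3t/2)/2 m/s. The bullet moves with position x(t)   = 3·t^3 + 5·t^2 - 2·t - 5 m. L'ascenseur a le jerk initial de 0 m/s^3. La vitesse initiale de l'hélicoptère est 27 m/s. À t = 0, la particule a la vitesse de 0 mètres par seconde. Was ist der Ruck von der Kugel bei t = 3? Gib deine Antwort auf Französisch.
Nous devons dériver notre équation de la position x(t) = 3·t^3 + 5·t^2 - 2·t - 5 3 fois. La dérivée de la position donne la vitesse: v(t) = 9·t^2 + 10·t - 2. La dérivée de la vitesse donne l'accélération: a(t) = 18·t + 10. En dérivant l'accélération, nous obtenons le jerk: j(t) = 18. Nous avons le jerk j(t) = 18. En substituant t = 3: j(3) = 18.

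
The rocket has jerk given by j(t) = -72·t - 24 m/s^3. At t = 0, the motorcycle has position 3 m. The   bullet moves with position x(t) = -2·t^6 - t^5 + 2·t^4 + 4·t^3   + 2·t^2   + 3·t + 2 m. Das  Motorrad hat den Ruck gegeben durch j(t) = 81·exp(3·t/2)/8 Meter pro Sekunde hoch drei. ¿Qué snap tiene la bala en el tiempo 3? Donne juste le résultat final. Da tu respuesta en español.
El snap en t = 3 es s = -6792.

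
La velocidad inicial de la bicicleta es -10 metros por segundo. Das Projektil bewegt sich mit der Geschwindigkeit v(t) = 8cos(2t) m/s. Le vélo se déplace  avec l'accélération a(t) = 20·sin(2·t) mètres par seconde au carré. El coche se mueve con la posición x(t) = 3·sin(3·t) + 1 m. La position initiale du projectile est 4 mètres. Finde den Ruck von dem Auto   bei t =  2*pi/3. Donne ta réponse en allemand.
Um dies zu lösen, müssen wir 3 Ableitungen unserer Gleichung für die Position x(t) = 3·sin(3·t) + 1 nehmen. Mit d/dt von x(t) finden wir v(t) = 9·cos(3·t). Die Ableitung von der Geschwindigkeit ergibt die Beschleunigung: a(t) = -27·sin(3·t). Mit d/dt von a(t) finden wir j(t) = -81·cos(3·t). Wir haben den Ruck j(t) = -81·cos(3·t). Durch Einsetzen von t = 2*pi/3: j(2*pi/3) = -81.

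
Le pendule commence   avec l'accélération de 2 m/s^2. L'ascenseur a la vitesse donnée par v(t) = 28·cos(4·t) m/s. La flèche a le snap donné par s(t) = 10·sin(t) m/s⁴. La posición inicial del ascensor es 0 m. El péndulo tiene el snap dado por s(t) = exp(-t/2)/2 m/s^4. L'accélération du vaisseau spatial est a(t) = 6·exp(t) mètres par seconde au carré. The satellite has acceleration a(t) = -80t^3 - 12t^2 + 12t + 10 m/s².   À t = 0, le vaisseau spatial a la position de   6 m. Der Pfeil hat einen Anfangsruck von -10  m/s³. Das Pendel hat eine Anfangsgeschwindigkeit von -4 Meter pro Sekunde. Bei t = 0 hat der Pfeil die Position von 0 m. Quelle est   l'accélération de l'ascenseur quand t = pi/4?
Nous devons dériver notre équation de la vitesse v(t) = 28·cos(4·t) 1 fois. La dérivée de la vitesse donne l'accélération: a(t) = -112·sin(4·t). Nous avons l'accélération a(t) = -112·sin(4·t). En substituant t = pi/4: a(pi/4) = 0.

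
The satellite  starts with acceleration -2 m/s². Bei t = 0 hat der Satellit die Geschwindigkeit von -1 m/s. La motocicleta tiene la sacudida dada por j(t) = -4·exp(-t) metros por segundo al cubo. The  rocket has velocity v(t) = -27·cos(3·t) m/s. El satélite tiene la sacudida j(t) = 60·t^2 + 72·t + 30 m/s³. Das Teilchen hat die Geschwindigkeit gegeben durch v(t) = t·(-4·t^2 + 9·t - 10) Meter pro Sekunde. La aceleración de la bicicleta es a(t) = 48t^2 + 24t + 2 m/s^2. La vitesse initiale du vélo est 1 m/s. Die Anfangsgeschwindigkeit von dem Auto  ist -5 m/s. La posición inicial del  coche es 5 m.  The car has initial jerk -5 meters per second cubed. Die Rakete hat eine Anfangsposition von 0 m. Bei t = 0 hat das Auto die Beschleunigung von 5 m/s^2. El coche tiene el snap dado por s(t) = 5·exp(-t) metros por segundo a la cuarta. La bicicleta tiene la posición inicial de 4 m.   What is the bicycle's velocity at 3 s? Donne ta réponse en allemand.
Ausgehend von der Beschleunigung a(t) = 48·t^2 + 24·t + 2, nehmen wir 1 Stammfunktion. Durch Integration von der Beschleunigung und Verwendung der Anfangsbedingung v(0) = 1, erhalten wir v(t) = 16·t^3 + 12·t^2 + 2·t + 1. Aus der Gleichung für die Geschwindigkeit v(t) = 16·t^3 + 12·t^2 + 2·t + 1, setzen wir t = 3 ein und erhalten v = 547.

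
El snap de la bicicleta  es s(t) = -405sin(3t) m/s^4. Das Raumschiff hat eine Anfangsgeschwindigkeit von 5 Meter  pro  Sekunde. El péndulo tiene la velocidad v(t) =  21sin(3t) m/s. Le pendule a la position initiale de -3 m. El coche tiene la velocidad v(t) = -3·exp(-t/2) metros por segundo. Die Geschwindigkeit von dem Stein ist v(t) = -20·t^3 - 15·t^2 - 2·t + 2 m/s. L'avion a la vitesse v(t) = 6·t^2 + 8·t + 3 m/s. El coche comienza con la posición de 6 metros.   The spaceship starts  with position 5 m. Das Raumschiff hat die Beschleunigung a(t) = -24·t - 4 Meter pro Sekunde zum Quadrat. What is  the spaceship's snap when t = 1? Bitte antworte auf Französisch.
En partant de l'accélération a(t) = -24·t - 4, nous prenons 2 dérivées. En prenant d/dt de a(t), nous trouvons j(t) = -24. En prenant d/dt de j(t), nous trouvons s(t) = 0. De l'équation du snap s(t) = 0, nous substituons t = 1 pour obtenir s = 0.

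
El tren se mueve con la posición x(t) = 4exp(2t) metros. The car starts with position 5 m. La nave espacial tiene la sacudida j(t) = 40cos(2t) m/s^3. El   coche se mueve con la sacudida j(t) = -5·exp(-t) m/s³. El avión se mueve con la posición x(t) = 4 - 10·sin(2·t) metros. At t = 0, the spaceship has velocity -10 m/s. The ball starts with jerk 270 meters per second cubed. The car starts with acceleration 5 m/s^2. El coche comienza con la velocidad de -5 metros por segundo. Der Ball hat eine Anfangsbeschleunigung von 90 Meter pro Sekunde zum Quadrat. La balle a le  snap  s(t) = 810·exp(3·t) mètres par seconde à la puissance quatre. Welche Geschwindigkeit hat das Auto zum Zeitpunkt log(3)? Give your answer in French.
En partant du jerk j(t) = -5·exp(-t), nous prenons 2 primitives. En intégrant le jerk et en utilisant la condition initiale a(0) = 5, nous obtenons a(t) = 5·exp(-t). En prenant ∫a(t)dt et en appliquant v(0) = -5, nous trouvons v(t) = -5·exp(-t). Nous avons la vitesse v(t) = -5·exp(-t). En substituant t = log(3): v(log(3)) = -5/3.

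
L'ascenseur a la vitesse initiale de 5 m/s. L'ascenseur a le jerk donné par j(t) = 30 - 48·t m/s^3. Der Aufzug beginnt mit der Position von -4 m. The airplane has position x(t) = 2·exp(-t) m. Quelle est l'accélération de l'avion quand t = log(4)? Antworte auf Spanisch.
Debemos derivar nuestra ecuación de la posición x(t) = 2·exp(-t) 2 veces. Derivando la posición, obtenemos la velocidad: v(t) = -2·exp(-t). Derivando la velocidad, obtenemos la aceleración: a(t) = 2·exp(-t). Usando a(t) = 2·exp(-t) y sustituyendo t = log(4), encontramos a = 1/2.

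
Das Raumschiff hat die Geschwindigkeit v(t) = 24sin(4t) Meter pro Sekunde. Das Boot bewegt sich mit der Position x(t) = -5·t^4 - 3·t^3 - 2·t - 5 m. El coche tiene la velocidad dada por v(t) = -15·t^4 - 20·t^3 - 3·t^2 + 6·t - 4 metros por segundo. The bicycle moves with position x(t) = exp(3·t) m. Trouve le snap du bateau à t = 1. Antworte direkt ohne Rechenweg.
Le snap à t = 1 est s = -120.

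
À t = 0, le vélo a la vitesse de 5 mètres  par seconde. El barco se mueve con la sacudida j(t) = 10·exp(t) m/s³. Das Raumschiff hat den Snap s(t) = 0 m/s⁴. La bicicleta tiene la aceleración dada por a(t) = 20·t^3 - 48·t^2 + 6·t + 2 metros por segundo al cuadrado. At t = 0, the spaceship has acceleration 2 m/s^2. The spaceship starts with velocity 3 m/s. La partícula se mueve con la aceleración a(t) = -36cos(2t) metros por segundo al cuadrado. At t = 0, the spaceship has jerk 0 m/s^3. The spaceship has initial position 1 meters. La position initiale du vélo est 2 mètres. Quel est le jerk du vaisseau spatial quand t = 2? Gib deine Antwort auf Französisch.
Nous devons trouver la primitive de notre équation du snap s(t) = 0 1 fois. La primitive du snap est le jerk. En utilisant j(0) = 0, nous obtenons j(t) = 0. En utilisant j(t) = 0 et en substituant t = 2, nous trouvons j = 0.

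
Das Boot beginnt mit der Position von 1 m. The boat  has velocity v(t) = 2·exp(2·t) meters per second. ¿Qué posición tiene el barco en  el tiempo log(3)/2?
Debemos encontrar la integral de nuestra ecuación de la velocidad v(t) = 2·exp(2·t) 1 vez. La integral de la velocidad es la posición. Usando x(0) = 1, obtenemos x(t) = exp(2·t). Tenemos la posición x(t) = exp(2·t). Sustituyendo t = log(3)/2: x(log(3)/2) = 3.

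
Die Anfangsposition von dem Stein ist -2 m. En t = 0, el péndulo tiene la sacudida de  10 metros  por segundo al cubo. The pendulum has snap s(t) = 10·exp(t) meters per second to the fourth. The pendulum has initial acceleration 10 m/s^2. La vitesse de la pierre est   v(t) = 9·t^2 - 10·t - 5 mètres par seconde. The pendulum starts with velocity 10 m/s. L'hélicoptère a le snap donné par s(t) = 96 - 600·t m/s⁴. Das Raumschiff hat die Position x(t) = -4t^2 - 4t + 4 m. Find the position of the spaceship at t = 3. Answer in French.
En utilisant x(t) = -4·t^2 - 4·t + 4 et en substituant t = 3, nous trouvons x = -44.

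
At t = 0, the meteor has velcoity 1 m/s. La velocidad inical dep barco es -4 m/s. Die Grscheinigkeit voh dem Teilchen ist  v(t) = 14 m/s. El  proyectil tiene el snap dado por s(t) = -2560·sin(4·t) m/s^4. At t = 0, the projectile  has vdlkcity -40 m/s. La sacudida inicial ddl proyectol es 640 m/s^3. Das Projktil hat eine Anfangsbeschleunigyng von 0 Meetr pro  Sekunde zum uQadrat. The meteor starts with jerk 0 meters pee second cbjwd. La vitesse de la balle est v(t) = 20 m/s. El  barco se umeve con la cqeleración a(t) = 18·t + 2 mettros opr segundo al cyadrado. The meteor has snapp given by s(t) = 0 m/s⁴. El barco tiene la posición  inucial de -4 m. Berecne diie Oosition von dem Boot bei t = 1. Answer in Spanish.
Debemos encontrar la integral de nuestra ecuación de la aceleración a(t) = 18·t + 2 2 veces. La antiderivada de la aceleración es la velocidad. Usando v(0) = -4, obtenemos v(t) = 9·t^2 + 2·t - 4. Tomando ∫v(t)dt y aplicando x(0) = -4, encontramos x(t) = 3·t^3 + t^2 - 4·t - 4. Usando x(t) = 3·t^3 + t^2 - 4·t - 4 y sustituyendo t = 1, encontramos x = -4.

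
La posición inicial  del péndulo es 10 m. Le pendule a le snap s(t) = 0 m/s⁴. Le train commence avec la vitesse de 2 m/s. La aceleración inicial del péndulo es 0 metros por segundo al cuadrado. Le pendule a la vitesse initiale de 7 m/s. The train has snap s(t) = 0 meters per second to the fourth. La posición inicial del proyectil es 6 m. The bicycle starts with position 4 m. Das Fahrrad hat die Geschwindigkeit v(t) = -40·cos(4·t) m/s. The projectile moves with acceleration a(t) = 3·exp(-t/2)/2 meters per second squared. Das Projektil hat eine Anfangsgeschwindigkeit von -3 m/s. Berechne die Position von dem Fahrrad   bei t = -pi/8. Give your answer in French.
Nous devons trouver l'intégrale de notre équation de la vitesse v(t) = -40·cos(4·t) 1 fois. La primitive de la vitesse est la position. En utilisant x(0) = 4, nous obtenons x(t) = 4 - 10·sin(4·t). En utilisant x(t) = 4 - 10·sin(4·t) et en substituant t = -pi/8, nous trouvons x = 14.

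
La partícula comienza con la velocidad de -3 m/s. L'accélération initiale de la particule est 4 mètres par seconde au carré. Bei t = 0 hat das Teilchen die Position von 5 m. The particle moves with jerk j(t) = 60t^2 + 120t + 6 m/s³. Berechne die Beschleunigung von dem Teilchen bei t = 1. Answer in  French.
En partant du jerk j(t) = 60·t^2 + 120·t + 6, nous prenons 1 primitive. En prenant ∫j(t)dt et en appliquant a(0) = 4, nous trouvons a(t) = 20·t^3 + 60·t^2 + 6·t + 4. En utilisant a(t) = 20·t^3 + 60·t^2 + 6·t + 4 et en substituant t = 1, nous trouvons a = 90.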